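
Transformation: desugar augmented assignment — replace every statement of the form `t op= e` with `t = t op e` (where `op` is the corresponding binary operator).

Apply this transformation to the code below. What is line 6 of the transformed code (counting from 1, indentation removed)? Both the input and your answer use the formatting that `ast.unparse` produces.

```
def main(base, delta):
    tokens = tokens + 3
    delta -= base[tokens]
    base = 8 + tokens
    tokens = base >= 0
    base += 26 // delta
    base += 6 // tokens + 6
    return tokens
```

base = base + 26 // delta

Transformed code:
def main(base, delta):
    tokens = tokens + 3
    delta = delta - base[tokens]
    base = 8 + tokens
    tokens = base >= 0
    base = base + 26 // delta
    base = base + (6 // tokens + 6)
    return tokens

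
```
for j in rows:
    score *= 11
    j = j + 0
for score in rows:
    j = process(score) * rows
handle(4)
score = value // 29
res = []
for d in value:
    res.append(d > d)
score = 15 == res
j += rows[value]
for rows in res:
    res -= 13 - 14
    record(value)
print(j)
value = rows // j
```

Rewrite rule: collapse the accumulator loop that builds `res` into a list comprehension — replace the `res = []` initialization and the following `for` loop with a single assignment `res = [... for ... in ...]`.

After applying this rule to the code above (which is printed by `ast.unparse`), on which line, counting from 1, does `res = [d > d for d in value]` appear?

8

Transformed code:
for j in rows:
    score *= 11
    j = j + 0
for score in rows:
    j = process(score) * rows
handle(4)
score = value // 29
res = [d > d for d in value]
score = 15 == res
j += rows[value]
for rows in res:
    res -= 13 - 14
    record(value)
print(j)
value = rows // j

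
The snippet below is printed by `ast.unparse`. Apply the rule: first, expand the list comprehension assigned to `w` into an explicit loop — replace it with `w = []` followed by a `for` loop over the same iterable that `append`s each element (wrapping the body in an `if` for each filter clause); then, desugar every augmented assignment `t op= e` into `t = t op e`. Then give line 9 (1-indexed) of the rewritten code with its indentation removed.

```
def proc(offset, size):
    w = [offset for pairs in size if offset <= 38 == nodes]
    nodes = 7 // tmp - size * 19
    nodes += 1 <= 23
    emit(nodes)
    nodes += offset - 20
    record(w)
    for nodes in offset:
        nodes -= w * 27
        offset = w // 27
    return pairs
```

nodes = nodes + (offset - 20)

Transformed code:
def proc(offset, size):
    w = []
    for pairs in size:
        if offset <= 38 == nodes:
            w.append(offset)
    nodes = 7 // tmp - size * 19
    nodes = nodes + (1 <= 23)
    emit(nodes)
    nodes = nodes + (offset - 20)
    record(w)
    for nodes in offset:
        nodes = nodes - w * 27
        offset = w // 27
    return pairs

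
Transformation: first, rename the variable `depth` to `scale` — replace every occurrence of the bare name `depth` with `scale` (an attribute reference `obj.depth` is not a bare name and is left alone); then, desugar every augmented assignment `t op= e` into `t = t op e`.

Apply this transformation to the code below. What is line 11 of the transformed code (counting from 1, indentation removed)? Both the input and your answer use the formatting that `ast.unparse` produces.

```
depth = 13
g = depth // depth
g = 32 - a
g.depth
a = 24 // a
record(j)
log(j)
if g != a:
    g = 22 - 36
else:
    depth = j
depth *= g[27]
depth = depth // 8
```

Transformed code:
scale = 13
g = scale // scale
g = 32 - a
g.depth
a = 24 // a
record(j)
log(j)
if g != a:
    g = 22 - 36
else:
    scale = j
scale = scale * g[27]
scale = scale // 8

scale = j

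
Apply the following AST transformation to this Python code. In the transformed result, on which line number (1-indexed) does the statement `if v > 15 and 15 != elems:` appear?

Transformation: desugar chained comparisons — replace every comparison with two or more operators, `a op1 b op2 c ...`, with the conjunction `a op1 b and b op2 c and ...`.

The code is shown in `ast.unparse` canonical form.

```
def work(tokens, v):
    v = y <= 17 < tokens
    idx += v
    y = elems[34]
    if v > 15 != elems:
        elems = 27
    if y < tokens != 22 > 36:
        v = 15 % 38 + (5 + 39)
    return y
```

Transformed code:
def work(tokens, v):
    v = y <= 17 and 17 < tokens
    idx += v
    y = elems[34]
    if v > 15 and 15 != elems:
        elems = 27
    if y < tokens and tokens != 22 and (22 > 36):
        v = 15 % 38 + (5 + 39)
    return y

5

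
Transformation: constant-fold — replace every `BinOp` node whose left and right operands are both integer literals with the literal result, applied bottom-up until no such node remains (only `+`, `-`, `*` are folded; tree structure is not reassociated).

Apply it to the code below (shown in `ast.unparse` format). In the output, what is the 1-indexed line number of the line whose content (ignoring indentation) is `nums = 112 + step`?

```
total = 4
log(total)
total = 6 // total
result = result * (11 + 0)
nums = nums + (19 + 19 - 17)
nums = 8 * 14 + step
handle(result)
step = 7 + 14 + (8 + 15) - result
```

Transformed code:
total = 4
log(total)
total = 6 // total
result = result * 11
nums = nums + 21
nums = 112 + step
handle(result)
step = 44 - result

6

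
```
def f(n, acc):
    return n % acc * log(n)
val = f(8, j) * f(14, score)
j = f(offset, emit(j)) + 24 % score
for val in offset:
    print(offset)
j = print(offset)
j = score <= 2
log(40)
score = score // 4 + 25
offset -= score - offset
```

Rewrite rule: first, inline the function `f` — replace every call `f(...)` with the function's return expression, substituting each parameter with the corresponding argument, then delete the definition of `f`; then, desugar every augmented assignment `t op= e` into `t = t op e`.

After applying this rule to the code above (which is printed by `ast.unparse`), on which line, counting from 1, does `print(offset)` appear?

Transformed code:
val = 8 % j * log(8) * (14 % score * log(14))
j = offset % emit(j) * log(offset) + 24 % score
for val in offset:
    print(offset)
j = print(offset)
j = score <= 2
log(40)
score = score // 4 + 25
offset = offset - (score - offset)

4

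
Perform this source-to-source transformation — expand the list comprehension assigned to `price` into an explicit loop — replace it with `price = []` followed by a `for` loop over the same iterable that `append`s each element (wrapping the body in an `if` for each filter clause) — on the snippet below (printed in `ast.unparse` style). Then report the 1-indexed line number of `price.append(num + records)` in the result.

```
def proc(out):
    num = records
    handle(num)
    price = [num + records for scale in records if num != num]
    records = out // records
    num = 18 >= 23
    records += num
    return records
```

Transformed code:
def proc(out):
    num = records
    handle(num)
    price = []
    for scale in records:
        if num != num:
            price.append(num + records)
    records = out // records
    num = 18 >= 23
    records += num
    return records

7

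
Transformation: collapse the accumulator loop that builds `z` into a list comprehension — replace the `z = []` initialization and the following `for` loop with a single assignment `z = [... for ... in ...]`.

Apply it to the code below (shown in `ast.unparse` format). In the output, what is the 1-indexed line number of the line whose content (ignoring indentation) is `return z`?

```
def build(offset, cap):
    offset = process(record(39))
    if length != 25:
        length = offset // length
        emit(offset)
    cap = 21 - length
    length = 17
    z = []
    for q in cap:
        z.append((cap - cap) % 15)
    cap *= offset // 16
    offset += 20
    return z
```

Transformed code:
def build(offset, cap):
    offset = process(record(39))
    if length != 25:
        length = offset // length
        emit(offset)
    cap = 21 - length
    length = 17
    z = [(cap - cap) % 15 for q in cap]
    cap *= offset // 16
    offset += 20
    return z

11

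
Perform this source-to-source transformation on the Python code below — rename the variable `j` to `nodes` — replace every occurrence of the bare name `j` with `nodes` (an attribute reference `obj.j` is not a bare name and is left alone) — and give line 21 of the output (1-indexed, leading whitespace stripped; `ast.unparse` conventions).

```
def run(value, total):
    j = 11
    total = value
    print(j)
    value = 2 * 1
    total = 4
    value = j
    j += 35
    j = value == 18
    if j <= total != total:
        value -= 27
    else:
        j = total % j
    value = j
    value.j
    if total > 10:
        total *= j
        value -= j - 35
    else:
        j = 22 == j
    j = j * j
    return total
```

Transformed code:
def run(value, total):
    nodes = 11
    total = value
    print(nodes)
    value = 2 * 1
    total = 4
    value = nodes
    nodes += 35
    nodes = value == 18
    if nodes <= total != total:
        value -= 27
    else:
        nodes = total % nodes
    value = nodes
    value.j
    if total > 10:
        total *= nodes
        value -= nodes - 35
    else:
        nodes = 22 == nodes
    nodes = nodes * nodes
    return total

nodes = nodes * nodes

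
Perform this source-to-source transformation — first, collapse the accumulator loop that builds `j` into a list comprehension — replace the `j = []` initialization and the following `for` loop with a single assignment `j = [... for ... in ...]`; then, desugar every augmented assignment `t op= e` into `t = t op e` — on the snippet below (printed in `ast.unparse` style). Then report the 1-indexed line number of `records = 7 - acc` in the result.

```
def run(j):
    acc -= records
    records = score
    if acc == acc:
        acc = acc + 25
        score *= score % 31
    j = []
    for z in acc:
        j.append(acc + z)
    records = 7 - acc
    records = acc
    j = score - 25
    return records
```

Transformed code:
def run(j):
    acc = acc - records
    records = score
    if acc == acc:
        acc = acc + 25
        score = score * (score % 31)
    j = [acc + z for z in acc]
    records = 7 - acc
    records = acc
    j = score - 25
    return records

8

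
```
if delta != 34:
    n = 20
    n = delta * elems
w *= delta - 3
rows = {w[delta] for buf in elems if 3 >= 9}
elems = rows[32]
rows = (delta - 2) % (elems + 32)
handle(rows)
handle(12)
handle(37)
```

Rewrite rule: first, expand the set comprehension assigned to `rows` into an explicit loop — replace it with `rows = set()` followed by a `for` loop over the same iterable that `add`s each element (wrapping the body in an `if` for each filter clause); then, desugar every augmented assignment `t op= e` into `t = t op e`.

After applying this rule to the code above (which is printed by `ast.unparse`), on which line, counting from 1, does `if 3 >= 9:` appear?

7

Transformed code:
if delta != 34:
    n = 20
    n = delta * elems
w = w * (delta - 3)
rows = set()
for buf in elems:
    if 3 >= 9:
        rows.add(w[delta])
elems = rows[32]
rows = (delta - 2) % (elems + 32)
handle(rows)
handle(12)
handle(37)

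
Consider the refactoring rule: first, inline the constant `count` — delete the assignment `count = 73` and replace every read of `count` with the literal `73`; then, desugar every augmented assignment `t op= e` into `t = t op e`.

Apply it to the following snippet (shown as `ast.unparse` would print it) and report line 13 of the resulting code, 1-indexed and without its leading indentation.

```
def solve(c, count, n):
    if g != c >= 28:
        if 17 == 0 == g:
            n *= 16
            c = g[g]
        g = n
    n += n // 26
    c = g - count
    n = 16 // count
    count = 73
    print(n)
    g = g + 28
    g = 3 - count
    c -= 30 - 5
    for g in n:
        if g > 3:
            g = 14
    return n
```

Transformed code:
def solve(c, count, n):
    if g != c >= 28:
        if 17 == 0 == g:
            n = n * 16
            c = g[g]
        g = n
    n = n + n // 26
    c = g - 73
    n = 16 // 73
    print(n)
    g = g + 28
    g = 3 - 73
    c = c - (30 - 5)
    for g in n:
        if g > 3:
            g = 14
    return n

c = c - (30 - 5)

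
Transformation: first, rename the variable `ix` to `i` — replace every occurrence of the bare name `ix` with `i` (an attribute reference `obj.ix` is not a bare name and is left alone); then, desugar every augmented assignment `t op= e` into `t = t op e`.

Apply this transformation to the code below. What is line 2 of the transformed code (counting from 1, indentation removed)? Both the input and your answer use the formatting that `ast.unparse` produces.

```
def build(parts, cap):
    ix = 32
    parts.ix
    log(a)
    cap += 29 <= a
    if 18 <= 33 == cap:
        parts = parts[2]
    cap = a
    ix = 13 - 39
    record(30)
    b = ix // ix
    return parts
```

i = 32

Transformed code:
def build(parts, cap):
    i = 32
    parts.ix
    log(a)
    cap = cap + (29 <= a)
    if 18 <= 33 == cap:
        parts = parts[2]
    cap = a
    i = 13 - 39
    record(30)
    b = i // i
    return parts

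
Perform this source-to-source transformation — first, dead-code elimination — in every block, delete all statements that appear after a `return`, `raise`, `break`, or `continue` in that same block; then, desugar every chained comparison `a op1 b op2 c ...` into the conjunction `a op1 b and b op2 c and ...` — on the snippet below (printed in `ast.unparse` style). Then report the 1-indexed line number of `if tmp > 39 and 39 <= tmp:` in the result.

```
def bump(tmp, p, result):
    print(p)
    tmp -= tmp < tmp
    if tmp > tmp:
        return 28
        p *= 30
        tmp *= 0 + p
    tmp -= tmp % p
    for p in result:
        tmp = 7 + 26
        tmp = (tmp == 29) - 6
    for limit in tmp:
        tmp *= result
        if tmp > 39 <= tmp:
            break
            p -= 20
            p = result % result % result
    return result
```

12

Transformed code:
def bump(tmp, p, result):
    print(p)
    tmp -= tmp < tmp
    if tmp > tmp:
        return 28
    tmp -= tmp % p
    for p in result:
        tmp = 7 + 26
        tmp = (tmp == 29) - 6
    for limit in tmp:
        tmp *= result
        if tmp > 39 and 39 <= tmp:
            break
    return result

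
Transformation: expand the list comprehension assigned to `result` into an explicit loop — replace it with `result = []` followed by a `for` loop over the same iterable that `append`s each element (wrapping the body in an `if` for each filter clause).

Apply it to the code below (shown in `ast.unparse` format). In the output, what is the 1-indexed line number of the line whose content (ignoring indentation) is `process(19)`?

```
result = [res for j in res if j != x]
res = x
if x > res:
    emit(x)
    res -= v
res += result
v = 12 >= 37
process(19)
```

11

Transformed code:
result = []
for j in res:
    if j != x:
        result.append(res)
res = x
if x > res:
    emit(x)
    res -= v
res += result
v = 12 >= 37
process(19)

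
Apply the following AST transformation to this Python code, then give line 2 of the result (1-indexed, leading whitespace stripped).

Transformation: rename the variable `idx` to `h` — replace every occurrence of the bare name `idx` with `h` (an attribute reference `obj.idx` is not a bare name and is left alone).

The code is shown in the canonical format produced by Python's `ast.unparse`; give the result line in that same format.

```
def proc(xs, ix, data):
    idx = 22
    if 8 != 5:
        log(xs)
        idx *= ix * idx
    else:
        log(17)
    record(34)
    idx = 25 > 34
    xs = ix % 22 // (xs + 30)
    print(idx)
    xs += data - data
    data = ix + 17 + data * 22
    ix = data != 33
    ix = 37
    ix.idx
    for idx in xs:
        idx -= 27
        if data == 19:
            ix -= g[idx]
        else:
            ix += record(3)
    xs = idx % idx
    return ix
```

h = 22

Transformed code:
def proc(xs, ix, data):
    h = 22
    if 8 != 5:
        log(xs)
        h *= ix * h
    else:
        log(17)
    record(34)
    h = 25 > 34
    xs = ix % 22 // (xs + 30)
    print(h)
    xs += data - data
    data = ix + 17 + data * 22
    ix = data != 33
    ix = 37
    ix.idx
    for h in xs:
        h -= 27
        if data == 19:
            ix -= g[h]
        else:
            ix += record(3)
    xs = h % h
    return ix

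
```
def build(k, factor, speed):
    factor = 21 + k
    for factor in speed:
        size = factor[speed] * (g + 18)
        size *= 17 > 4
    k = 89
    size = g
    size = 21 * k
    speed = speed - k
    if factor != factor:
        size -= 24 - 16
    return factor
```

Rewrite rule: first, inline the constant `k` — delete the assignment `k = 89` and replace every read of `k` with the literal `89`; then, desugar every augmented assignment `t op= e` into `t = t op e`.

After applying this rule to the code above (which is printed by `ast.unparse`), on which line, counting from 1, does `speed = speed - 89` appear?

Transformed code:
def build(k, factor, speed):
    factor = 21 + 89
    for factor in speed:
        size = factor[speed] * (g + 18)
        size = size * (17 > 4)
    size = g
    size = 21 * 89
    speed = speed - 89
    if factor != factor:
        size = size - (24 - 16)
    return factor

8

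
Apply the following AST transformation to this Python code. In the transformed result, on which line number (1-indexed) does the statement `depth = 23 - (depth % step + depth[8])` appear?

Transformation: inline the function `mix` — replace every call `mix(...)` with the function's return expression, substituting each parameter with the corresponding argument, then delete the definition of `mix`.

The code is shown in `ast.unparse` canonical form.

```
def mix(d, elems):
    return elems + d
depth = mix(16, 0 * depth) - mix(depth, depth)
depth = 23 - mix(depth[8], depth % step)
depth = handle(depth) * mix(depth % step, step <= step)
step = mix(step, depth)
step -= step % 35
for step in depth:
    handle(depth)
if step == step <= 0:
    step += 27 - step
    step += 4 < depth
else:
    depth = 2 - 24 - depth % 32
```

2

Transformed code:
depth = 0 * depth + 16 - (depth + depth)
depth = 23 - (depth % step + depth[8])
depth = handle(depth) * ((step <= step) + depth % step)
step = depth + step
step -= step % 35
for step in depth:
    handle(depth)
if step == step <= 0:
    step += 27 - step
    step += 4 < depth
else:
    depth = 2 - 24 - depth % 32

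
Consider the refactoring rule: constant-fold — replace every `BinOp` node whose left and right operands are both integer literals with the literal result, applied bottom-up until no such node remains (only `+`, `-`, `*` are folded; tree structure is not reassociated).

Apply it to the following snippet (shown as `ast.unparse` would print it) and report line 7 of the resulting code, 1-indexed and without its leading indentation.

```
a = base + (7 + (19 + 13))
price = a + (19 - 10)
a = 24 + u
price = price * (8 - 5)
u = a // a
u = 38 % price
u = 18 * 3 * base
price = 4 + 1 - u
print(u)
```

u = 54 * base

Transformed code:
a = base + 39
price = a + 9
a = 24 + u
price = price * 3
u = a // a
u = 38 % price
u = 54 * base
price = 5 - u
print(u)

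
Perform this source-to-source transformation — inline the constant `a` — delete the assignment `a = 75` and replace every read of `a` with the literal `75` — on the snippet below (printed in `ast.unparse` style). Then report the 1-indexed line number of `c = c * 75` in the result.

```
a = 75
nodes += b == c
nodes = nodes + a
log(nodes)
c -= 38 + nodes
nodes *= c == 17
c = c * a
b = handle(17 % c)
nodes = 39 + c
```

Transformed code:
nodes += b == c
nodes = nodes + 75
log(nodes)
c -= 38 + nodes
nodes *= c == 17
c = c * 75
b = handle(17 % c)
nodes = 39 + c

6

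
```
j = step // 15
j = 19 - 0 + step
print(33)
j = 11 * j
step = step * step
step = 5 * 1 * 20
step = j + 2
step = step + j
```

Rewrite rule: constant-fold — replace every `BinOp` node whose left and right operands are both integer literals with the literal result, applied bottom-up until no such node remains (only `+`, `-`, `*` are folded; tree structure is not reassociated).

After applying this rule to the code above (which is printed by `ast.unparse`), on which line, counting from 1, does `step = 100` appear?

Transformed code:
j = step // 15
j = 19 + step
print(33)
j = 11 * j
step = step * step
step = 100
step = j + 2
step = step + j

6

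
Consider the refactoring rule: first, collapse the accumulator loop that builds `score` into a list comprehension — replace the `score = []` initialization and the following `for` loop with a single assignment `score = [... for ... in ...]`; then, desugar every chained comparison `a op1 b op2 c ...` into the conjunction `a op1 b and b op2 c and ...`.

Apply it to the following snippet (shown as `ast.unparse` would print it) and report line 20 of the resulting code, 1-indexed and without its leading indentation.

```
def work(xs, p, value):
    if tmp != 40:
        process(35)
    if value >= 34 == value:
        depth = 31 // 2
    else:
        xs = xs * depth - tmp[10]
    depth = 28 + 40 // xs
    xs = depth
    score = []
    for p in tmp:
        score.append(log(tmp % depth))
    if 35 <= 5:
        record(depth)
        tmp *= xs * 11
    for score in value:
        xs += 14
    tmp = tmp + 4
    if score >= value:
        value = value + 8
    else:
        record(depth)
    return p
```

record(depth)

Transformed code:
def work(xs, p, value):
    if tmp != 40:
        process(35)
    if value >= 34 and 34 == value:
        depth = 31 // 2
    else:
        xs = xs * depth - tmp[10]
    depth = 28 + 40 // xs
    xs = depth
    score = [log(tmp % depth) for p in tmp]
    if 35 <= 5:
        record(depth)
        tmp *= xs * 11
    for score in value:
        xs += 14
    tmp = tmp + 4
    if score >= value:
        value = value + 8
    else:
        record(depth)
    return p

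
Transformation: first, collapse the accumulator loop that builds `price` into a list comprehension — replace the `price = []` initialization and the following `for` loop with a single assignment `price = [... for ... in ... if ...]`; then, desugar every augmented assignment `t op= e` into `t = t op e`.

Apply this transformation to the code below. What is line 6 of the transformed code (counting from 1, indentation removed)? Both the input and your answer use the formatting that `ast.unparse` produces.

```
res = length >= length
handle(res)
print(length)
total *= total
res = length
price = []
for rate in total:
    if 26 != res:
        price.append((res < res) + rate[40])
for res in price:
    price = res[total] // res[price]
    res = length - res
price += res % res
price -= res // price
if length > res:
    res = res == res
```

price = [(res < res) + rate[40] for rate in total if 26 != res]

Transformed code:
res = length >= length
handle(res)
print(length)
total = total * total
res = length
price = [(res < res) + rate[40] for rate in total if 26 != res]
for res in price:
    price = res[total] // res[price]
    res = length - res
price = price + res % res
price = price - res // price
if length > res:
    res = res == res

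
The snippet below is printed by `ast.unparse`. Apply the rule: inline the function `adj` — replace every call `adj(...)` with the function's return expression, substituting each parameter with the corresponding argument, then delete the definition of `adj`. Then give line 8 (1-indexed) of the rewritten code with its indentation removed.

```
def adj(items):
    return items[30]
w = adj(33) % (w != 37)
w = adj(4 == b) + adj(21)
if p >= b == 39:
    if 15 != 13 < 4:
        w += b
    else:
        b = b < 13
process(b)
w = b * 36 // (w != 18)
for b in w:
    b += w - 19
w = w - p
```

process(b)

Transformed code:
w = 33[30] % (w != 37)
w = (4 == b)[30] + 21[30]
if p >= b == 39:
    if 15 != 13 < 4:
        w += b
    else:
        b = b < 13
process(b)
w = b * 36 // (w != 18)
for b in w:
    b += w - 19
w = w - p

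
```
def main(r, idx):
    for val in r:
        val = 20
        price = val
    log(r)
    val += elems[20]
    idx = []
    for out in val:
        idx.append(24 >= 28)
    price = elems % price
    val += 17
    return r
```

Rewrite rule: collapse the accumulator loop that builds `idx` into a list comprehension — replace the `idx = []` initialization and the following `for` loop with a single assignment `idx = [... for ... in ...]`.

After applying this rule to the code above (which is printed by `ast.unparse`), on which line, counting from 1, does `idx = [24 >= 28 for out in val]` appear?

Transformed code:
def main(r, idx):
    for val in r:
        val = 20
        price = val
    log(r)
    val += elems[20]
    idx = [24 >= 28 for out in val]
    price = elems % price
    val += 17
    return r

7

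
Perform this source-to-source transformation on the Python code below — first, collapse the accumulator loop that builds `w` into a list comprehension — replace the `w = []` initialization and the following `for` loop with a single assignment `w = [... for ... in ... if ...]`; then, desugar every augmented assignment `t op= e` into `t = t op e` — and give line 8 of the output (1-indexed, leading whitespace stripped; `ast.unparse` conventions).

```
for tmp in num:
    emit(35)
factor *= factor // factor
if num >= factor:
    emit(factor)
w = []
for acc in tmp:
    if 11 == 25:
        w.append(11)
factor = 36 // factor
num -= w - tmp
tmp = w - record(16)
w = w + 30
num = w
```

num = num - (w - tmp)

Transformed code:
for tmp in num:
    emit(35)
factor = factor * (factor // factor)
if num >= factor:
    emit(factor)
w = [11 for acc in tmp if 11 == 25]
factor = 36 // factor
num = num - (w - tmp)
tmp = w - record(16)
w = w + 30
num = w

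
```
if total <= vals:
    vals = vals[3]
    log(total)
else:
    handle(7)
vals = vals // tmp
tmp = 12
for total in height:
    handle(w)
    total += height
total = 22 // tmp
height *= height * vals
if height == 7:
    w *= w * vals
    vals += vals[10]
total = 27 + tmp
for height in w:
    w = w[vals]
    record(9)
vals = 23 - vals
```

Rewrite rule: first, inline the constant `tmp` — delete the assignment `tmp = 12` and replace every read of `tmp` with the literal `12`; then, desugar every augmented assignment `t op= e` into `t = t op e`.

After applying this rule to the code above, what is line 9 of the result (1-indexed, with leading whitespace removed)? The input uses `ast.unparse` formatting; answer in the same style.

total = total + height

Transformed code:
if total <= vals:
    vals = vals[3]
    log(total)
else:
    handle(7)
vals = vals // 12
for total in height:
    handle(w)
    total = total + height
total = 22 // 12
height = height * (height * vals)
if height == 7:
    w = w * (w * vals)
    vals = vals + vals[10]
total = 27 + 12
for height in w:
    w = w[vals]
    record(9)
vals = 23 - vals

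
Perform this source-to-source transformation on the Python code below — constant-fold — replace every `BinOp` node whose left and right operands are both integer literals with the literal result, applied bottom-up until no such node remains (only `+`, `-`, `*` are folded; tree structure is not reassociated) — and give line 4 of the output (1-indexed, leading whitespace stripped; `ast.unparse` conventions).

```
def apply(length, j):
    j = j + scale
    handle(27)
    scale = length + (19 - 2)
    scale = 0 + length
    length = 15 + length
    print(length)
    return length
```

Transformed code:
def apply(length, j):
    j = j + scale
    handle(27)
    scale = length + 17
    scale = 0 + length
    length = 15 + length
    print(length)
    return length

scale = length + 17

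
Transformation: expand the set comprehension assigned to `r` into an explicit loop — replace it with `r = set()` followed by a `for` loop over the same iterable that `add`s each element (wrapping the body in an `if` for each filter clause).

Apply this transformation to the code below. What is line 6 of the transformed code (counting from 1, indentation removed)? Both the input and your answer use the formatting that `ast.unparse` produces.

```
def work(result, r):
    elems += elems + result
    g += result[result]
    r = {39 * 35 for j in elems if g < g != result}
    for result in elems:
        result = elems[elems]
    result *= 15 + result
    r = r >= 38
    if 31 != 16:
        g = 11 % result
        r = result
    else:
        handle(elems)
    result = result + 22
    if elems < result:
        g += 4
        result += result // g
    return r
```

if g < g != result:

Transformed code:
def work(result, r):
    elems += elems + result
    g += result[result]
    r = set()
    for j in elems:
        if g < g != result:
            r.add(39 * 35)
    for result in elems:
        result = elems[elems]
    result *= 15 + result
    r = r >= 38
    if 31 != 16:
        g = 11 % result
        r = result
    else:
        handle(elems)
    result = result + 22
    if elems < result:
        g += 4
        result += result // g
    return r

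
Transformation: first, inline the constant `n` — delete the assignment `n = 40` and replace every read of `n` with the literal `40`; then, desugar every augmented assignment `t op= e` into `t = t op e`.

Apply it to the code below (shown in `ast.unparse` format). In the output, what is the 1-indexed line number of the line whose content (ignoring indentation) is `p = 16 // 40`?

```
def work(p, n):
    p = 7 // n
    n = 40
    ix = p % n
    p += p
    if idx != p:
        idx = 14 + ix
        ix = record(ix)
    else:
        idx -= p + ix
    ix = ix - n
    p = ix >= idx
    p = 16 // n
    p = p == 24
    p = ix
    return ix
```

Transformed code:
def work(p, n):
    p = 7 // 40
    ix = p % 40
    p = p + p
    if idx != p:
        idx = 14 + ix
        ix = record(ix)
    else:
        idx = idx - (p + ix)
    ix = ix - 40
    p = ix >= idx
    p = 16 // 40
    p = p == 24
    p = ix
    return ix

12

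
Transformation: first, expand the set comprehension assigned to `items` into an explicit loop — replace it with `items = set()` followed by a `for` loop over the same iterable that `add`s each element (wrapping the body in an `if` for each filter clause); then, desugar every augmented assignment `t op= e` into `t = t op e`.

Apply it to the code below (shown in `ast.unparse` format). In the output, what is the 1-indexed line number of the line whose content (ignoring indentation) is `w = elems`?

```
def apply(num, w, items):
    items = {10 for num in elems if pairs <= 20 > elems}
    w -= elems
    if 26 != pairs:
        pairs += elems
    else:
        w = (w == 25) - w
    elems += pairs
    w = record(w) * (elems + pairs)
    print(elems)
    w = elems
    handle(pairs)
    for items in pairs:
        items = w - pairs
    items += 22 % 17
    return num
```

Transformed code:
def apply(num, w, items):
    items = set()
    for num in elems:
        if pairs <= 20 > elems:
            items.add(10)
    w = w - elems
    if 26 != pairs:
        pairs = pairs + elems
    else:
        w = (w == 25) - w
    elems = elems + pairs
    w = record(w) * (elems + pairs)
    print(elems)
    w = elems
    handle(pairs)
    for items in pairs:
        items = w - pairs
    items = items + 22 % 17
    return num

14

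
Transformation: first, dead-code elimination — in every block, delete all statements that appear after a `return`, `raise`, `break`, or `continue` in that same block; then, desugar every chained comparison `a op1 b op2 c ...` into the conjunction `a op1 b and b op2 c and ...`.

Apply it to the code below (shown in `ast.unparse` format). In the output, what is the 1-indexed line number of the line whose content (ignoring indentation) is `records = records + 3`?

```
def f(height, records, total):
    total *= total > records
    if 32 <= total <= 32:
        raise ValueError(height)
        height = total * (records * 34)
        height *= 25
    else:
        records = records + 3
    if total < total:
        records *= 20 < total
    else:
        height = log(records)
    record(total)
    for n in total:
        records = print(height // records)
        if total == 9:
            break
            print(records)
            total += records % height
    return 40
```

6

Transformed code:
def f(height, records, total):
    total *= total > records
    if 32 <= total and total <= 32:
        raise ValueError(height)
    else:
        records = records + 3
    if total < total:
        records *= 20 < total
    else:
        height = log(records)
    record(total)
    for n in total:
        records = print(height // records)
        if total == 9:
            break
    return 40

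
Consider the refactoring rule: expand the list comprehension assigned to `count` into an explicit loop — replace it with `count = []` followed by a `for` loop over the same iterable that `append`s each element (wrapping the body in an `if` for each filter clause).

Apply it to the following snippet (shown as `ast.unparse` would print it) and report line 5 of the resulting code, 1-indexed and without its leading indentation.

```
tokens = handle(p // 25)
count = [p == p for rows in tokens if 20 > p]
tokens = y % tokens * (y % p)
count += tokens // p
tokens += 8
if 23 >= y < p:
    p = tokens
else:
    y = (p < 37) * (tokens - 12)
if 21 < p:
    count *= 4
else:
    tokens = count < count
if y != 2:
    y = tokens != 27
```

count.append(p == p)

Transformed code:
tokens = handle(p // 25)
count = []
for rows in tokens:
    if 20 > p:
        count.append(p == p)
tokens = y % tokens * (y % p)
count += tokens // p
tokens += 8
if 23 >= y < p:
    p = tokens
else:
    y = (p < 37) * (tokens - 12)
if 21 < p:
    count *= 4
else:
    tokens = count < count
if y != 2:
    y = tokens != 27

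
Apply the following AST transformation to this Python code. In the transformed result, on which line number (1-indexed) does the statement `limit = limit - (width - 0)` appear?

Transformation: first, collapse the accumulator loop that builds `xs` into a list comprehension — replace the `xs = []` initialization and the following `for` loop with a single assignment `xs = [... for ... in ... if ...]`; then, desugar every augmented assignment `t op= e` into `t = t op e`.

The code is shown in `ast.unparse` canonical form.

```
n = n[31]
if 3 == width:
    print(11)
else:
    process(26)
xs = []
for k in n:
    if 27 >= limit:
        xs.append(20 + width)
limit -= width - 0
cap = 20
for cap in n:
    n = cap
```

Transformed code:
n = n[31]
if 3 == width:
    print(11)
else:
    process(26)
xs = [20 + width for k in n if 27 >= limit]
limit = limit - (width - 0)
cap = 20
for cap in n:
    n = cap

7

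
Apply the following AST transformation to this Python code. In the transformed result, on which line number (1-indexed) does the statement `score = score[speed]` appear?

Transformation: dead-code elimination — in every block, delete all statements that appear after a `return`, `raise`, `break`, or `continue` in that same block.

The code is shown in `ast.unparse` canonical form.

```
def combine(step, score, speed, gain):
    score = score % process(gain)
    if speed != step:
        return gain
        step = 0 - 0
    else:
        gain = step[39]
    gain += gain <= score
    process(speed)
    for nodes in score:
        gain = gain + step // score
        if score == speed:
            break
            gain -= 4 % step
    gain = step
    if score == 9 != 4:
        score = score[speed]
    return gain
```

15

Transformed code:
def combine(step, score, speed, gain):
    score = score % process(gain)
    if speed != step:
        return gain
    else:
        gain = step[39]
    gain += gain <= score
    process(speed)
    for nodes in score:
        gain = gain + step // score
        if score == speed:
            break
    gain = step
    if score == 9 != 4:
        score = score[speed]
    return gain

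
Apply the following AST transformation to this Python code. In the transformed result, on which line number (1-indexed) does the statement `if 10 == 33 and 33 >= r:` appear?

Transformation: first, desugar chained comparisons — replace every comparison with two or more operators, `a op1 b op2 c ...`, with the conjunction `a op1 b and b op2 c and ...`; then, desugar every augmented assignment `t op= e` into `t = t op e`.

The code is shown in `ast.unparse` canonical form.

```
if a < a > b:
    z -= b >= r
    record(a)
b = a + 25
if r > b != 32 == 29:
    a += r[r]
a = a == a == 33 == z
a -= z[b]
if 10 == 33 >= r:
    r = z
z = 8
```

Transformed code:
if a < a and a > b:
    z = z - (b >= r)
    record(a)
b = a + 25
if r > b and b != 32 and (32 == 29):
    a = a + r[r]
a = a == a and a == 33 and (33 == z)
a = a - z[b]
if 10 == 33 and 33 >= r:
    r = z
z = 8

9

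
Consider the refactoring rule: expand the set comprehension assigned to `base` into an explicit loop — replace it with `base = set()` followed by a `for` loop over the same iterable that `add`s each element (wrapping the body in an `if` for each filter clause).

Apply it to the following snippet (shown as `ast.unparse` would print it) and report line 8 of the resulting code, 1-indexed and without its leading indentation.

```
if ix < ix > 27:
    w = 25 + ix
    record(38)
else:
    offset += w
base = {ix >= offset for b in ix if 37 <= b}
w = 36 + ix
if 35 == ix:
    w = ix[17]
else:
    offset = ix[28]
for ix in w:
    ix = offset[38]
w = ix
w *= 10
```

if 37 <= b:

Transformed code:
if ix < ix > 27:
    w = 25 + ix
    record(38)
else:
    offset += w
base = set()
for b in ix:
    if 37 <= b:
        base.add(ix >= offset)
w = 36 + ix
if 35 == ix:
    w = ix[17]
else:
    offset = ix[28]
for ix in w:
    ix = offset[38]
w = ix
w *= 10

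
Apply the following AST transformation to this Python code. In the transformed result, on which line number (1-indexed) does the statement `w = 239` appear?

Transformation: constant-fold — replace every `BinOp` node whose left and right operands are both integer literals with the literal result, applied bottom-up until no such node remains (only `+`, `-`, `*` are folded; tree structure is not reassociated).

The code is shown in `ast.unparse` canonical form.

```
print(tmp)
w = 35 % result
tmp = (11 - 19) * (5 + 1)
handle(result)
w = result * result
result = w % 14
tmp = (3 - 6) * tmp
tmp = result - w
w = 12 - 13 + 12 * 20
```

Transformed code:
print(tmp)
w = 35 % result
tmp = -48
handle(result)
w = result * result
result = w % 14
tmp = -3 * tmp
tmp = result - w
w = 239

9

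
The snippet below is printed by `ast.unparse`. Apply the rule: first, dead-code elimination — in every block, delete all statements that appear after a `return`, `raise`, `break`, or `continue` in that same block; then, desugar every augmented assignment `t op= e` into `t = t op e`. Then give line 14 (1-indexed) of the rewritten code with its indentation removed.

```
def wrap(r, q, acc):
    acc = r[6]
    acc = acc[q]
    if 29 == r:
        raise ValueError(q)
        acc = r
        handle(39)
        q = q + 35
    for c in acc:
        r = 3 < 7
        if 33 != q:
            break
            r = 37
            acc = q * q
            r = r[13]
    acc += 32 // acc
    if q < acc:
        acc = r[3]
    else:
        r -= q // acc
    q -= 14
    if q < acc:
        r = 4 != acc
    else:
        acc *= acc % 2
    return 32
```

r = r - q // acc

Transformed code:
def wrap(r, q, acc):
    acc = r[6]
    acc = acc[q]
    if 29 == r:
        raise ValueError(q)
    for c in acc:
        r = 3 < 7
        if 33 != q:
            break
    acc = acc + 32 // acc
    if q < acc:
        acc = r[3]
    else:
        r = r - q // acc
    q = q - 14
    if q < acc:
        r = 4 != acc
    else:
        acc = acc * (acc % 2)
    return 32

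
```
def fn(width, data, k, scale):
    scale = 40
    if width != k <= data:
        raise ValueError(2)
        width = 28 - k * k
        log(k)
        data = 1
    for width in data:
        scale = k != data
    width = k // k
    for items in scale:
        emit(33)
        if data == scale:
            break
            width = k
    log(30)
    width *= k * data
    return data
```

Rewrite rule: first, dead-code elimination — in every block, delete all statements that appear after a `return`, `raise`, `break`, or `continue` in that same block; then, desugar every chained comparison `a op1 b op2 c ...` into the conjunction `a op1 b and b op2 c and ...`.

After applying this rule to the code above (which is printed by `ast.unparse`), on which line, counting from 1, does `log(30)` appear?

12

Transformed code:
def fn(width, data, k, scale):
    scale = 40
    if width != k and k <= data:
        raise ValueError(2)
    for width in data:
        scale = k != data
    width = k // k
    for items in scale:
        emit(33)
        if data == scale:
            break
    log(30)
    width *= k * data
    return data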